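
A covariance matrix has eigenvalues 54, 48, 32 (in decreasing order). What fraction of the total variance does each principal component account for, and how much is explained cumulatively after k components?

Step 1 — total variance = trace(Sigma) = Σ λ_i = 54 + 48 + 32 = 134.

Step 2 — fraction explained by component i = λ_i / Σ λ:
  PC1: 54/134 = 0.403
  PC2: 48/134 = 0.3582
  PC3: 32/134 = 0.2388

Step 3 — cumulative fraction after k components = (λ_1 + ... + λ_k) / Σ λ:
  k = 1: 54/134 = 0.403
  k = 2: (54 + 48)/134 = 102/134 = 0.7612
  k = 3: (54 + 48 + 32)/134 = 134/134 = 1

Summary (fraction, with percent):

explained: PC1 0.403 (40.3%), PC2 0.3582 (35.82%), PC3 0.2388 (23.88%);  cumulative: 0.403, 0.7612, 1


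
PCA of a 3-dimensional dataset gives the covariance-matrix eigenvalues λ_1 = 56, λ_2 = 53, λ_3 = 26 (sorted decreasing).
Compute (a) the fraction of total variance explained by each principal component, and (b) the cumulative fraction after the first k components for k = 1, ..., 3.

Step 1 — total variance = trace(Sigma) = Σ λ_i = 56 + 53 + 26 = 135.

Step 2 — fraction explained by component i = λ_i / Σ λ:
  PC1: 56/135 = 0.4148
  PC2: 53/135 = 0.3926
  PC3: 26/135 = 0.1926

Step 3 — cumulative fraction after k components = (λ_1 + ... + λ_k) / Σ λ:
  k = 1: 56/135 = 0.4148
  k = 2: (56 + 53)/135 = 109/135 = 0.8074
  k = 3: (56 + 53 + 26)/135 = 135/135 = 1

Summary (fraction, with percent):

explained: PC1 0.4148 (41.48%), PC2 0.3926 (39.26%), PC3 0.1926 (19.26%);  cumulative: 0.4148, 0.8074, 1


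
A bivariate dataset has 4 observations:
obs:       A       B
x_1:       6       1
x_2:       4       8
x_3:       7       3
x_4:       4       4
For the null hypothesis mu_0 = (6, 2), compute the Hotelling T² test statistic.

Step 1 — sample mean vector:
  mean(A) = (6 + 4 + 7 + 4) / 4 = 21/4 = 5.25
  mean(B) = (1 + 8 + 3 + 4) / 4 = 16/4 = 4
  x̄ = (5.25, 4),  deviation x̄ - mu_0 = (5.25, 4) - (6, 2) = (-0.75, 2).

Step 2 — sample covariance matrix, S[i,j] = (1/(n-1)) · Σ_k (x_{k,i} - mean_i) · (x_{k,j} - mean_j), divisor n-1 = 3:
  S[A,A] = ((0.75)·(0.75) + (-1.25)·(-1.25) + (1.75)·(1.75) + (-1.25)·(-1.25)) / 3 = 6.75/3 = 2.25
  S[A,B] = ((0.75)·(-3) + (-1.25)·(4) + (1.75)·(-1) + (-1.25)·(0)) / 3 = -9/3 = -3
  S[B,B] = ((-3)·(-3) + (4)·(4) + (-1)·(-1) + (0)·(0)) / 3 = 26/3 = 8.6667
  S = [[2.25, -3],
 [-3, 8.6667]].

Step 3 — invert S. det(S) = 2.25·8.6667 - (-3)² = 10.5.
  S^{-1} = (1/det) · [[d, -b], [-b, a]] = [[0.8254, 0.2857],
 [0.2857, 0.2143]].

Step 4 — quadratic form (x̄ - mu_0)^T · S^{-1} · (x̄ - mu_0):
  S^{-1} · (x̄ - mu_0) = (-0.0476, 0.2143),
  (x̄ - mu_0)^T · [...] = (-0.75)·(-0.0476) + (2)·(0.2143) = 0.4643.

Step 5 — scale by n: T² = 4 · 0.4643 = 1.8571.

T² ≈ 1.8571


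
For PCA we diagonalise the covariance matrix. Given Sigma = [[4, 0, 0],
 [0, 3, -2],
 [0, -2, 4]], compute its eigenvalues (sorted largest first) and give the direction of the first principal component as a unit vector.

Step 1 — characteristic polynomial p(λ) = det(λI - Sigma) = λ³ - tr·λ² + c_1·λ - det, where tr = trace, c_1 = sum of the principal 2×2 minors, det = det(Sigma):
  tr = 4 + 3 + 4 = 11,
  c_1 = (4·3 - (0)²) + (4·4 - (0)²) + (3·4 - (-2)²) = 12 + 16 + 8 = 36,
  det = 4·(3·4 - (-2)²) - (0)·((0)·4 - (-2)·(0)) + (0)·((0)·(-2) - 3·(0)) = 4·(8) - (0)·(0) + (0)·(0) = 32.
  So p(λ) = λ³ - 11λ² + 36λ - 32.
Step 2 — look for an integer root (rational root theorem: any rational root is an integer divisor of 32). Testing λ = 4:
  p(4) = 64 - 176 + 144 - 32 = 0  ✓
  Dividing out (λ - 4): p(λ) = (λ - 4)(λ² - 7λ + 8).
Step 3 — remaining eigenvalues from the quadratic λ² - 7λ + 8 = 0:
  Δ = 7² - 4·8 = 49 - 32 = 17,  λ = (7 ± √17)/2 = (7 ± 4.1231)/2 ≈ 5.5616 or 1.4384.
  Sorted: λ_1 = 5.5616,  λ_2 = 4,  λ_3 = 1.4384  (check: sum = 11 = tr ✓).

Step 4 — unit eigenvector for λ_1 ≈ 5.5616: v spans the null space of (Sigma - λ_1 I), whose rows are
  r_1 = (-1.5616, 0, 0),  r_2 = (0, -2.5616, -2),  r_3 = (0, -2, -1.5616).
  v is orthogonal to every row, so take v ∝ r_1 × r_2 = ((0)·(-2) - (0)·(-2.5616), (0)·(0) - (-1.5616)·(-2), (-1.5616)·(-2.5616) - (0)·(0)) ≈ (0, -3.1231, 4).
  Rescale (multiply by -1 so the first nonzero entry is positive): u = (0, 3.1231, -4).
  ||u|| = √((0)² + (3.1231)² + (-4)²) = √(25.7538) ≈ 5.0748,  v_1 = u/||u|| ≈ (0, 0.6154, -0.7882) (||v_1|| = 1).

λ_1 = 5.5616,  λ_2 = 4,  λ_3 = 1.4384;  v_1 ≈ (0, 0.6154, -0.7882)


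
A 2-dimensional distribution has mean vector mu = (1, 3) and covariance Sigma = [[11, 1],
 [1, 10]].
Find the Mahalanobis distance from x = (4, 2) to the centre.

Step 1 — centre the observation: (x - mu) = (3, -1).

Step 2 — invert Sigma. det(Sigma) = 11·10 - (1)² = 109.
  Sigma^{-1} = (1/det) · [[d, -b], [-b, a]] = [[0.0917, -0.0092],
 [-0.0092, 0.1009]].

Step 3 — form the quadratic (x - mu)^T · Sigma^{-1} · (x - mu):
  Sigma^{-1} · (x - mu) = (0.2844, -0.1284).
  (x - mu)^T · [Sigma^{-1} · (x - mu)] = (3)·(0.2844) + (-1)·(-0.1284) = 0.9817.

Step 4 — take square root: d = √(0.9817) ≈ 0.9908.

d(x, mu) = √(0.9817) ≈ 0.9908


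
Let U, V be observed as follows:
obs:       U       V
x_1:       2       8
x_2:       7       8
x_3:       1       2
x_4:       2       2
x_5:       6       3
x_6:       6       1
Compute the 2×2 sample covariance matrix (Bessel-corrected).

Step 1 — column means:
  mean(U) = (2 + 7 + 1 + 2 + 6 + 6) / 6 = 24/6 = 4
  mean(V) = (8 + 8 + 2 + 2 + 3 + 1) / 6 = 24/6 = 4

Step 2 — sample covariance S[i,j] = (1/(n-1)) · Σ_k (x_{k,i} - mean_i) · (x_{k,j} - mean_j), with n-1 = 5.
  S[U,U] = ((-2)·(-2) + (3)·(3) + (-3)·(-3) + (-2)·(-2) + (2)·(2) + (2)·(2)) / 5 = 34/5 = 6.8
  S[U,V] = ((-2)·(4) + (3)·(4) + (-3)·(-2) + (-2)·(-2) + (2)·(-1) + (2)·(-3)) / 5 = 6/5 = 1.2
  S[V,V] = ((4)·(4) + (4)·(4) + (-2)·(-2) + (-2)·(-2) + (-1)·(-1) + (-3)·(-3)) / 5 = 50/5 = 10

S is symmetric (S[j,i] = S[i,j]). Assembling:

S = [[6.8, 1.2],
 [1.2, 10]]


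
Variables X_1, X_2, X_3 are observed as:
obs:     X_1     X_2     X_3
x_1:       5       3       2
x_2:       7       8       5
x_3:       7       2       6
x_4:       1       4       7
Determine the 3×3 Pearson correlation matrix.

Step 1 — column means:
  mean(X_1) = (5 + 7 + 7 + 1) / 4 = 20/4 = 5
  mean(X_2) = (3 + 8 + 2 + 4) / 4 = 17/4 = 4.25
  mean(X_3) = (2 + 5 + 6 + 7) / 4 = 20/4 = 5

Step 2 — sample variances and covariances s[i,j] = (1/(n-1)) · Σ_k (x_{k,i} - mean_i) · (x_{k,j} - mean_j), with n-1 = 3:
  s[X_1,X_1] = ((0)·(0) + (2)·(2) + (2)·(2) + (-4)·(-4)) / 3 = 24/3 = 8
  s[X_1,X_2] = ((0)·(-1.25) + (2)·(3.75) + (2)·(-2.25) + (-4)·(-0.25)) / 3 = 4/3 = 1.3333
  s[X_1,X_3] = ((0)·(-3) + (2)·(0) + (2)·(1) + (-4)·(2)) / 3 = -6/3 = -2
  s[X_2,X_2] = ((-1.25)·(-1.25) + (3.75)·(3.75) + (-2.25)·(-2.25) + (-0.25)·(-0.25)) / 3 = 20.75/3 = 6.9167
  s[X_2,X_3] = ((-1.25)·(-3) + (3.75)·(0) + (-2.25)·(1) + (-0.25)·(2)) / 3 = 1/3 = 0.3333
  s[X_3,X_3] = ((-3)·(-3) + (0)·(0) + (1)·(1) + (2)·(2)) / 3 = 14/3 = 4.6667
  Sample standard deviations s_i = √(s[i,i]):
  s(X_1) = √(8) = 2.8284
  s(X_2) = √(6.9167) = 2.63
  s(X_3) = √(4.6667) = 2.1602

Step 3 — r_{ij} = s_{ij} / (s_i · s_j):
  r[X_1,X_1] = 1 (diagonal).
  r[X_1,X_2] = 1.3333 / (2.8284 · 2.63) = 1.3333 / 7.4386 = 0.1792
  r[X_1,X_3] = -2 / (2.8284 · 2.1602) = -2 / 6.1101 = -0.3273
  r[X_2,X_2] = 1 (diagonal).
  r[X_2,X_3] = 0.3333 / (2.63 · 2.1602) = 0.3333 / 5.6814 = 0.0587
  r[X_3,X_3] = 1 (diagonal).

R is symmetric with unit diagonal. Assembling:

R = [[1, 0.1792, -0.3273],
 [0.1792, 1, 0.0587],
 [-0.3273, 0.0587, 1]]


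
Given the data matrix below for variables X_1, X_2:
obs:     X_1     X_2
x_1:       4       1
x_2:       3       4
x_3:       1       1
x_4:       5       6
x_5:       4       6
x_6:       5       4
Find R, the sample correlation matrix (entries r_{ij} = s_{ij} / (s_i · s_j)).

Step 1 — column means:
  mean(X_1) = (4 + 3 + 1 + 5 + 4 + 5) / 6 = 22/6 = 3.6667
  mean(X_2) = (1 + 4 + 1 + 6 + 6 + 4) / 6 = 22/6 = 3.6667

Step 2 — sample variances and covariances s[i,j] = (1/(n-1)) · Σ_k (x_{k,i} - mean_i) · (x_{k,j} - mean_j), with n-1 = 5:
  s[X_1,X_1] = ((0.3333)·(0.3333) + (-0.6667)·(-0.6667) + (-2.6667)·(-2.6667) + (1.3333)·(1.3333) + (0.3333)·(0.3333) + (1.3333)·(1.3333)) / 5 = 11.3333/5 = 2.2667
  s[X_1,X_2] = ((0.3333)·(-2.6667) + (-0.6667)·(0.3333) + (-2.6667)·(-2.6667) + (1.3333)·(2.3333) + (0.3333)·(2.3333) + (1.3333)·(0.3333)) / 5 = 10.3333/5 = 2.0667
  s[X_2,X_2] = ((-2.6667)·(-2.6667) + (0.3333)·(0.3333) + (-2.6667)·(-2.6667) + (2.3333)·(2.3333) + (2.3333)·(2.3333) + (0.3333)·(0.3333)) / 5 = 25.3333/5 = 5.0667
  Sample standard deviations s_i = √(s[i,i]):
  s(X_1) = √(2.2667) = 1.5055
  s(X_2) = √(5.0667) = 2.2509

Step 3 — r_{ij} = s_{ij} / (s_i · s_j):
  r[X_1,X_1] = 1 (diagonal).
  r[X_1,X_2] = 2.0667 / (1.5055 · 2.2509) = 2.0667 / 3.3889 = 0.6098
  r[X_2,X_2] = 1 (diagonal).

R is symmetric with unit diagonal. Assembling:

R = [[1, 0.6098],
 [0.6098, 1]]


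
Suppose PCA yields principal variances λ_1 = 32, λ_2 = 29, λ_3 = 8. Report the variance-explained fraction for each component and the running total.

Step 1 — total variance = trace(Sigma) = Σ λ_i = 32 + 29 + 8 = 69.

Step 2 — fraction explained by component i = λ_i / Σ λ:
  PC1: 32/69 = 0.4638
  PC2: 29/69 = 0.4203
  PC3: 8/69 = 0.1159

Step 3 — cumulative fraction after k components = (λ_1 + ... + λ_k) / Σ λ:
  k = 1: 32/69 = 0.4638
  k = 2: (32 + 29)/69 = 61/69 = 0.8841
  k = 3: (32 + 29 + 8)/69 = 69/69 = 1

Summary (fraction, with percent):

explained: PC1 0.4638 (46.38%), PC2 0.4203 (42.03%), PC3 0.1159 (11.59%);  cumulative: 0.4638, 0.8841, 1


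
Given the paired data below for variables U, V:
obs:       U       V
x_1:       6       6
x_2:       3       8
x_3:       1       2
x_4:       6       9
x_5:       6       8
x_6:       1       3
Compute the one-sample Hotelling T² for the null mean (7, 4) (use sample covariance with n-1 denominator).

Step 1 — sample mean vector:
  mean(U) = (6 + 3 + 1 + 6 + 6 + 1) / 6 = 23/6 = 3.8333
  mean(V) = (6 + 8 + 2 + 9 + 8 + 3) / 6 = 36/6 = 6
  x̄ = (3.8333, 6),  deviation x̄ - mu_0 = (3.8333, 6) - (7, 4) = (-3.1667, 2).

Step 2 — sample covariance matrix, S[i,j] = (1/(n-1)) · Σ_k (x_{k,i} - mean_i) · (x_{k,j} - mean_j), divisor n-1 = 5:
  S[U,U] = ((2.1667)·(2.1667) + (-0.8333)·(-0.8333) + (-2.8333)·(-2.8333) + (2.1667)·(2.1667) + (2.1667)·(2.1667) + (-2.8333)·(-2.8333)) / 5 = 30.8333/5 = 6.1667
  S[U,V] = ((2.1667)·(0) + (-0.8333)·(2) + (-2.8333)·(-4) + (2.1667)·(3) + (2.1667)·(2) + (-2.8333)·(-3)) / 5 = 29/5 = 5.8
  S[V,V] = ((0)·(0) + (2)·(2) + (-4)·(-4) + (3)·(3) + (2)·(2) + (-3)·(-3)) / 5 = 42/5 = 8.4
  S = [[6.1667, 5.8],
 [5.8, 8.4]].

Step 3 — invert S. det(S) = 6.1667·8.4 - (5.8)² = 18.16.
  S^{-1} = (1/det) · [[d, -b], [-b, a]] = [[0.4626, -0.3194],
 [-0.3194, 0.3396]].

Step 4 — quadratic form (x̄ - mu_0)^T · S^{-1} · (x̄ - mu_0):
  S^{-1} · (x̄ - mu_0) = (-2.1035, 1.6905),
  (x̄ - mu_0)^T · [...] = (-3.1667)·(-2.1035) + (2)·(1.6905) = 10.0422.

Step 5 — scale by n: T² = 6 · 10.0422 = 60.2533.

T² ≈ 60.2533


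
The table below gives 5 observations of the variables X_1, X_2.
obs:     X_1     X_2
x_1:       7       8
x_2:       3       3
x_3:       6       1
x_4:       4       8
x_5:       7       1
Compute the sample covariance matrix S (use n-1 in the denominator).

Step 1 — column means:
  mean(X_1) = (7 + 3 + 6 + 4 + 7) / 5 = 27/5 = 5.4
  mean(X_2) = (8 + 3 + 1 + 8 + 1) / 5 = 21/5 = 4.2

Step 2 — sample covariance S[i,j] = (1/(n-1)) · Σ_k (x_{k,i} - mean_i) · (x_{k,j} - mean_j), with n-1 = 4.
  S[X_1,X_1] = ((1.6)·(1.6) + (-2.4)·(-2.4) + (0.6)·(0.6) + (-1.4)·(-1.4) + (1.6)·(1.6)) / 4 = 13.2/4 = 3.3
  S[X_1,X_2] = ((1.6)·(3.8) + (-2.4)·(-1.2) + (0.6)·(-3.2) + (-1.4)·(3.8) + (1.6)·(-3.2)) / 4 = -3.4/4 = -0.85
  S[X_2,X_2] = ((3.8)·(3.8) + (-1.2)·(-1.2) + (-3.2)·(-3.2) + (3.8)·(3.8) + (-3.2)·(-3.2)) / 4 = 50.8/4 = 12.7

S is symmetric (S[j,i] = S[i,j]). Assembling:

S = [[3.3, -0.85],
 [-0.85, 12.7]]


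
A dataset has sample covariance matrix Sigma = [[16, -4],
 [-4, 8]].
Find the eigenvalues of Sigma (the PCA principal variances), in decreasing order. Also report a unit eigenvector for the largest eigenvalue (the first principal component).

Step 1 — characteristic polynomial of 2×2 Sigma:
  det(Sigma - λI) = λ² - trace · λ + det = 0.
  trace = 16 + 8 = 24, det = 16·8 - (-4)² = 112.
Step 2 — discriminant:
  Δ = trace² - 4·det = 576 - 448 = 128.
Step 3 — eigenvalues:
  λ = (trace ± √Δ)/2 = (24 ± 11.3137)/2,
  λ_1 = 17.6569,  λ_2 = 6.3431.

Step 4 — unit eigenvector for λ_1: solve (Sigma - λ_1 I)v = 0. First row:
  (16 - 17.6569)·v_x + (-4)·v_y = 0, i.e. (-1.6569)·v_x + (-4)·v_y = 0,
  so v ∝ (b, λ_1 - a) = (-4, 1.6569); multiply by -1 so the first entry is positive: u = (4, -1.6569).
  ||u|| = √((4)² + (-1.6569)²) = √(18.7452) ≈ 4.3296,
  v_1 = u/||u|| ≈ (0.9239, -0.3827) (||v_1|| = 1).

λ_1 = 17.6569,  λ_2 = 6.3431;  v_1 ≈ (0.9239, -0.3827)


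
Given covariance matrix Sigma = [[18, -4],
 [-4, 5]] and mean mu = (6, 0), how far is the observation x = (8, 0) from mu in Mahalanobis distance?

Step 1 — centre the observation: (x - mu) = (2, 0).

Step 2 — invert Sigma. det(Sigma) = 18·5 - (-4)² = 74.
  Sigma^{-1} = (1/det) · [[d, -b], [-b, a]] = [[0.0676, 0.0541],
 [0.0541, 0.2432]].

Step 3 — form the quadratic (x - mu)^T · Sigma^{-1} · (x - mu):
  Sigma^{-1} · (x - mu) = (0.1351, 0.1081).
  (x - mu)^T · [Sigma^{-1} · (x - mu)] = (2)·(0.1351) + (0)·(0.1081) = 0.2703.

Step 4 — take square root: d = √(0.2703) ≈ 0.5199.

d(x, mu) = √(0.2703) ≈ 0.5199


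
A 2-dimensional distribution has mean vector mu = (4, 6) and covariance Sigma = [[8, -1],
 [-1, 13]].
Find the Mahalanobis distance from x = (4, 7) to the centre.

Step 1 — centre the observation: (x - mu) = (0, 1).

Step 2 — invert Sigma. det(Sigma) = 8·13 - (-1)² = 103.
  Sigma^{-1} = (1/det) · [[d, -b], [-b, a]] = [[0.1262, 0.0097],
 [0.0097, 0.0777]].

Step 3 — form the quadratic (x - mu)^T · Sigma^{-1} · (x - mu):
  Sigma^{-1} · (x - mu) = (0.0097, 0.0777).
  (x - mu)^T · [Sigma^{-1} · (x - mu)] = (0)·(0.0097) + (1)·(0.0777) = 0.0777.

Step 4 — take square root: d = √(0.0777) ≈ 0.2787.

d(x, mu) = √(0.0777) ≈ 0.2787


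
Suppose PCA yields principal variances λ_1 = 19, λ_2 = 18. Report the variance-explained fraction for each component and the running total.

Step 1 — total variance = trace(Sigma) = Σ λ_i = 19 + 18 = 37.

Step 2 — fraction explained by component i = λ_i / Σ λ:
  PC1: 19/37 = 0.5135
  PC2: 18/37 = 0.4865

Step 3 — cumulative fraction after k components = (λ_1 + ... + λ_k) / Σ λ:
  k = 1: 19/37 = 0.5135
  k = 2: (19 + 18)/37 = 37/37 = 1

Summary (fraction, with percent):

explained: PC1 0.5135 (51.35%), PC2 0.4865 (48.65%);  cumulative: 0.5135, 1


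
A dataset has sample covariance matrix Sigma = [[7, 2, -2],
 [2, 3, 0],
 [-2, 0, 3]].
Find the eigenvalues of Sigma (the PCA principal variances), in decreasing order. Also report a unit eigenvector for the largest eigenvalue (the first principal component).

Step 1 — characteristic polynomial p(λ) = det(λI - Sigma) = λ³ - tr·λ² + c_1·λ - det, where tr = trace, c_1 = sum of the principal 2×2 minors, det = det(Sigma):
  tr = 7 + 3 + 3 = 13,
  c_1 = (7·3 - (2)²) + (7·3 - (-2)²) + (3·3 - (0)²) = 17 + 17 + 9 = 43,
  det = 7·(3·3 - (0)²) - (2)·((2)·3 - (0)·(-2)) + (-2)·((2)·(0) - 3·(-2)) = 7·(9) - (2)·(6) + (-2)·(6) = 39.
  So p(λ) = λ³ - 13λ² + 43λ - 39.
Step 2 — look for an integer root (rational root theorem: any rational root is an integer divisor of 39). Testing λ = 3:
  p(3) = 27 - 117 + 129 - 39 = 0  ✓
  Dividing out (λ - 3): p(λ) = (λ - 3)(λ² - 10λ + 13).
Step 3 — remaining eigenvalues from the quadratic λ² - 10λ + 13 = 0:
  Δ = 10² - 4·13 = 100 - 52 = 48,  λ = (10 ± √48)/2 = (10 ± 6.9282)/2 ≈ 8.4641 or 1.5359.
  Sorted: λ_1 = 8.4641,  λ_2 = 3,  λ_3 = 1.5359  (check: sum = 13 = tr ✓).

Step 4 — unit eigenvector for λ_1 ≈ 8.4641: v spans the null space of (Sigma - λ_1 I), whose rows are
  r_1 = (-1.4641, 2, -2),  r_2 = (2, -5.4641, 0),  r_3 = (-2, 0, -5.4641).
  v is orthogonal to every row, so take v ∝ r_1 × r_2 = ((2)·(0) - (-2)·(-5.4641), (-2)·(2) - (-1.4641)·(0), (-1.4641)·(-5.4641) - (2)·(2)) ≈ (-10.9282, -4, 4).
  Rescale (multiply by -1 so the first nonzero entry is positive): u = (10.9282, 4, -4).
  ||u|| = √((10.9282)² + (4)² + (-4)²) = √(151.4256) ≈ 12.3055,  v_1 = u/||u|| ≈ (0.8881, 0.3251, -0.3251) (||v_1|| = 1).

λ_1 = 8.4641,  λ_2 = 3,  λ_3 = 1.5359;  v_1 ≈ (0.8881, 0.3251, -0.3251)


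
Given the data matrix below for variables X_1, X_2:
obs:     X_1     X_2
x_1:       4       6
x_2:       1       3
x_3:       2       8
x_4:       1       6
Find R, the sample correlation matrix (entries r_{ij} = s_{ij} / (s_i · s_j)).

Step 1 — column means:
  mean(X_1) = (4 + 1 + 2 + 1) / 4 = 8/4 = 2
  mean(X_2) = (6 + 3 + 8 + 6) / 4 = 23/4 = 5.75

Step 2 — sample variances and covariances s[i,j] = (1/(n-1)) · Σ_k (x_{k,i} - mean_i) · (x_{k,j} - mean_j), with n-1 = 3:
  s[X_1,X_1] = ((2)·(2) + (-1)·(-1) + (0)·(0) + (-1)·(-1)) / 3 = 6/3 = 2
  s[X_1,X_2] = ((2)·(0.25) + (-1)·(-2.75) + (0)·(2.25) + (-1)·(0.25)) / 3 = 3/3 = 1
  s[X_2,X_2] = ((0.25)·(0.25) + (-2.75)·(-2.75) + (2.25)·(2.25) + (0.25)·(0.25)) / 3 = 12.75/3 = 4.25
  Sample standard deviations s_i = √(s[i,i]):
  s(X_1) = √(2) = 1.4142
  s(X_2) = √(4.25) = 2.0616

Step 3 — r_{ij} = s_{ij} / (s_i · s_j):
  r[X_1,X_1] = 1 (diagonal).
  r[X_1,X_2] = 1 / (1.4142 · 2.0616) = 1 / 2.9155 = 0.343
  r[X_2,X_2] = 1 (diagonal).

R is symmetric with unit diagonal. Assembling:

R = [[1, 0.343],
 [0.343, 1]]


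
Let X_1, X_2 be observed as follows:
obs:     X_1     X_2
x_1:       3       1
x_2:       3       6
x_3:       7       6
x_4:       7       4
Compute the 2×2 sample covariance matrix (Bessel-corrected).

Step 1 — column means:
  mean(X_1) = (3 + 3 + 7 + 7) / 4 = 20/4 = 5
  mean(X_2) = (1 + 6 + 6 + 4) / 4 = 17/4 = 4.25

Step 2 — sample covariance S[i,j] = (1/(n-1)) · Σ_k (x_{k,i} - mean_i) · (x_{k,j} - mean_j), with n-1 = 3.
  S[X_1,X_1] = ((-2)·(-2) + (-2)·(-2) + (2)·(2) + (2)·(2)) / 3 = 16/3 = 5.3333
  S[X_1,X_2] = ((-2)·(-3.25) + (-2)·(1.75) + (2)·(1.75) + (2)·(-0.25)) / 3 = 6/3 = 2
  S[X_2,X_2] = ((-3.25)·(-3.25) + (1.75)·(1.75) + (1.75)·(1.75) + (-0.25)·(-0.25)) / 3 = 16.75/3 = 5.5833

S is symmetric (S[j,i] = S[i,j]). Assembling:

S = [[5.3333, 2],
 [2, 5.5833]]


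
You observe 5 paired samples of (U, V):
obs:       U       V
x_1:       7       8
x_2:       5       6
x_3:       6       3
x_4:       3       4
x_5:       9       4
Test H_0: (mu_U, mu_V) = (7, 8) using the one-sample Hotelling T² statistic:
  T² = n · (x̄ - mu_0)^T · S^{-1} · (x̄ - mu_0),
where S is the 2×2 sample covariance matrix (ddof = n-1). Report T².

Step 1 — sample mean vector:
  mean(U) = (7 + 5 + 6 + 3 + 9) / 5 = 30/5 = 6
  mean(V) = (8 + 6 + 3 + 4 + 4) / 5 = 25/5 = 5
  x̄ = (6, 5),  deviation x̄ - mu_0 = (6, 5) - (7, 8) = (-1, -3).

Step 2 — sample covariance matrix, S[i,j] = (1/(n-1)) · Σ_k (x_{k,i} - mean_i) · (x_{k,j} - mean_j), divisor n-1 = 4:
  S[U,U] = ((1)·(1) + (-1)·(-1) + (0)·(0) + (-3)·(-3) + (3)·(3)) / 4 = 20/4 = 5
  S[U,V] = ((1)·(3) + (-1)·(1) + (0)·(-2) + (-3)·(-1) + (3)·(-1)) / 4 = 2/4 = 0.5
  S[V,V] = ((3)·(3) + (1)·(1) + (-2)·(-2) + (-1)·(-1) + (-1)·(-1)) / 4 = 16/4 = 4
  S = [[5, 0.5],
 [0.5, 4]].

Step 3 — invert S. det(S) = 5·4 - (0.5)² = 19.75.
  S^{-1} = (1/det) · [[d, -b], [-b, a]] = [[0.2025, -0.0253],
 [-0.0253, 0.2532]].

Step 4 — quadratic form (x̄ - mu_0)^T · S^{-1} · (x̄ - mu_0):
  S^{-1} · (x̄ - mu_0) = (-0.1266, -0.7342),
  (x̄ - mu_0)^T · [...] = (-1)·(-0.1266) + (-3)·(-0.7342) = 2.3291.

Step 5 — scale by n: T² = 5 · 2.3291 = 11.6456.

T² ≈ 11.6456


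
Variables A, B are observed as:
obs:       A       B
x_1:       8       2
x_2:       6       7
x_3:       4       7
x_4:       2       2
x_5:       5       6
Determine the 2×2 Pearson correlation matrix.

Step 1 — column means:
  mean(A) = (8 + 6 + 4 + 2 + 5) / 5 = 25/5 = 5
  mean(B) = (2 + 7 + 7 + 2 + 6) / 5 = 24/5 = 4.8

Step 2 — sample variances and covariances s[i,j] = (1/(n-1)) · Σ_k (x_{k,i} - mean_i) · (x_{k,j} - mean_j), with n-1 = 4:
  s[A,A] = ((3)·(3) + (1)·(1) + (-1)·(-1) + (-3)·(-3) + (0)·(0)) / 4 = 20/4 = 5
  s[A,B] = ((3)·(-2.8) + (1)·(2.2) + (-1)·(2.2) + (-3)·(-2.8) + (0)·(1.2)) / 4 = 0/4 = 0
  s[B,B] = ((-2.8)·(-2.8) + (2.2)·(2.2) + (2.2)·(2.2) + (-2.8)·(-2.8) + (1.2)·(1.2)) / 4 = 26.8/4 = 6.7
  Sample standard deviations s_i = √(s[i,i]):
  s(A) = √(5) = 2.2361
  s(B) = √(6.7) = 2.5884

Step 3 — r_{ij} = s_{ij} / (s_i · s_j):
  r[A,A] = 1 (diagonal).
  r[A,B] = 0 / (2.2361 · 2.5884) = 0 / 5.7879 = 0
  r[B,B] = 1 (diagonal).

R is symmetric with unit diagonal. Assembling:

R = [[1, 0],
 [0, 1]]


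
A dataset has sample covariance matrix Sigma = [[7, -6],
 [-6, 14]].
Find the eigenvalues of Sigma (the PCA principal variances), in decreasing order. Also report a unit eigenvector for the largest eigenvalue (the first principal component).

Step 1 — characteristic polynomial of 2×2 Sigma:
  det(Sigma - λI) = λ² - trace · λ + det = 0.
  trace = 7 + 14 = 21, det = 7·14 - (-6)² = 62.
Step 2 — discriminant:
  Δ = trace² - 4·det = 441 - 248 = 193.
Step 3 — eigenvalues:
  λ = (trace ± √Δ)/2 = (21 ± 13.8924)/2,
  λ_1 = 17.4462,  λ_2 = 3.5538.

Step 4 — unit eigenvector for λ_1: solve (Sigma - λ_1 I)v = 0. First row:
  (7 - 17.4462)·v_x + (-6)·v_y = 0, i.e. (-10.4462)·v_x + (-6)·v_y = 0,
  so v ∝ (b, λ_1 - a) = (-6, 10.4462); multiply by -1 so the first entry is positive: u = (6, -10.4462).
  ||u|| = √((6)² + (-10.4462)²) = √(145.1236) ≈ 12.0467,
  v_1 = u/||u|| ≈ (0.4981, -0.8671) (||v_1|| = 1).

λ_1 = 17.4462,  λ_2 = 3.5538;  v_1 ≈ (0.4981, -0.8671)


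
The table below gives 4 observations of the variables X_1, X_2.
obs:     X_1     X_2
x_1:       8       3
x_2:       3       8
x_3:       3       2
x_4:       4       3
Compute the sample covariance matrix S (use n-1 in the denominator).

Step 1 — column means:
  mean(X_1) = (8 + 3 + 3 + 4) / 4 = 18/4 = 4.5
  mean(X_2) = (3 + 8 + 2 + 3) / 4 = 16/4 = 4

Step 2 — sample covariance S[i,j] = (1/(n-1)) · Σ_k (x_{k,i} - mean_i) · (x_{k,j} - mean_j), with n-1 = 3.
  S[X_1,X_1] = ((3.5)·(3.5) + (-1.5)·(-1.5) + (-1.5)·(-1.5) + (-0.5)·(-0.5)) / 3 = 17/3 = 5.6667
  S[X_1,X_2] = ((3.5)·(-1) + (-1.5)·(4) + (-1.5)·(-2) + (-0.5)·(-1)) / 3 = -6/3 = -2
  S[X_2,X_2] = ((-1)·(-1) + (4)·(4) + (-2)·(-2) + (-1)·(-1)) / 3 = 22/3 = 7.3333

S is symmetric (S[j,i] = S[i,j]). Assembling:

S = [[5.6667, -2],
 [-2, 7.3333]]


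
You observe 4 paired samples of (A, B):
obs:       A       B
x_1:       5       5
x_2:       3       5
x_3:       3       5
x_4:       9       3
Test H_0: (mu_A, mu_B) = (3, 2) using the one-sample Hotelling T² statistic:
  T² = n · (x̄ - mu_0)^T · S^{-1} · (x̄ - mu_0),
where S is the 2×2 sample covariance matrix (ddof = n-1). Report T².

Step 1 — sample mean vector:
  mean(A) = (5 + 3 + 3 + 9) / 4 = 20/4 = 5
  mean(B) = (5 + 5 + 5 + 3) / 4 = 18/4 = 4.5
  x̄ = (5, 4.5),  deviation x̄ - mu_0 = (5, 4.5) - (3, 2) = (2, 2.5).

Step 2 — sample covariance matrix, S[i,j] = (1/(n-1)) · Σ_k (x_{k,i} - mean_i) · (x_{k,j} - mean_j), divisor n-1 = 3:
  S[A,A] = ((0)·(0) + (-2)·(-2) + (-2)·(-2) + (4)·(4)) / 3 = 24/3 = 8
  S[A,B] = ((0)·(0.5) + (-2)·(0.5) + (-2)·(0.5) + (4)·(-1.5)) / 3 = -8/3 = -2.6667
  S[B,B] = ((0.5)·(0.5) + (0.5)·(0.5) + (0.5)·(0.5) + (-1.5)·(-1.5)) / 3 = 3/3 = 1
  S = [[8, -2.6667],
 [-2.6667, 1]].

Step 3 — invert S. det(S) = 8·1 - (-2.6667)² = 0.8889.
  S^{-1} = (1/det) · [[d, -b], [-b, a]] = [[1.125, 3],
 [3, 9]].

Step 4 — quadratic form (x̄ - mu_0)^T · S^{-1} · (x̄ - mu_0):
  S^{-1} · (x̄ - mu_0) = (9.75, 28.5),
  (x̄ - mu_0)^T · [...] = (2)·(9.75) + (2.5)·(28.5) = 90.75.

Step 5 — scale by n: T² = 4 · 90.75 = 363.

T² ≈ 363


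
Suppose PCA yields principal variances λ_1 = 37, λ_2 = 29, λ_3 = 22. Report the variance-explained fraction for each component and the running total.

Step 1 — total variance = trace(Sigma) = Σ λ_i = 37 + 29 + 22 = 88.

Step 2 — fraction explained by component i = λ_i / Σ λ:
  PC1: 37/88 = 0.4205
  PC2: 29/88 = 0.3295
  PC3: 22/88 = 0.25

Step 3 — cumulative fraction after k components = (λ_1 + ... + λ_k) / Σ λ:
  k = 1: 37/88 = 0.4205
  k = 2: (37 + 29)/88 = 66/88 = 0.75
  k = 3: (37 + 29 + 22)/88 = 88/88 = 1

Summary (fraction, with percent):

explained: PC1 0.4205 (42.05%), PC2 0.3295 (32.95%), PC3 0.25 (25%);  cumulative: 0.4205, 0.75, 1


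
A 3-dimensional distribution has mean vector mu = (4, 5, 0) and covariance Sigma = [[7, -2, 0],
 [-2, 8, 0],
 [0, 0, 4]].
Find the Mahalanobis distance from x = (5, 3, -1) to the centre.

Step 1 — centre the observation: (x - mu) = (1, -2, -1).

Step 2 — invert Sigma (cofactor / det for 3×3, or solve directly):
  Sigma^{-1} = [[0.1538, 0.0385, 0],
 [0.0385, 0.1346, 0],
 [0, 0, 0.25]].

Step 3 — form the quadratic (x - mu)^T · Sigma^{-1} · (x - mu):
  Sigma^{-1} · (x - mu) = (0.0769, -0.2308, -0.25).
  (x - mu)^T · [Sigma^{-1} · (x - mu)] = (1)·(0.0769) + (-2)·(-0.2308) + (-1)·(-0.25) = 0.7885.

Step 4 — take square root: d = √(0.7885) ≈ 0.888.

d(x, mu) = √(0.7885) ≈ 0.888


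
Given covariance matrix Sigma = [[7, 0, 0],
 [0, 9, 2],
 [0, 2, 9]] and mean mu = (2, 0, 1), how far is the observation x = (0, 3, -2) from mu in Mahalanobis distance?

Step 1 — centre the observation: (x - mu) = (-2, 3, -3).

Step 2 — invert Sigma (cofactor / det for 3×3, or solve directly):
  Sigma^{-1} = [[0.1429, 0, 0],
 [0, 0.1169, -0.026],
 [0, -0.026, 0.1169]].

Step 3 — form the quadratic (x - mu)^T · Sigma^{-1} · (x - mu):
  Sigma^{-1} · (x - mu) = (-0.2857, 0.4286, -0.4286).
  (x - mu)^T · [Sigma^{-1} · (x - mu)] = (-2)·(-0.2857) + (3)·(0.4286) + (-3)·(-0.4286) = 3.1429.

Step 4 — take square root: d = √(3.1429) ≈ 1.7728.

d(x, mu) = √(3.1429) ≈ 1.7728


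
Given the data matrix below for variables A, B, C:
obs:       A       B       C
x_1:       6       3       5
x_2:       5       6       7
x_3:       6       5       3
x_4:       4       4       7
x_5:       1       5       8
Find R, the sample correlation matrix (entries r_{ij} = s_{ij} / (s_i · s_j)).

Step 1 — column means:
  mean(A) = (6 + 5 + 6 + 4 + 1) / 5 = 22/5 = 4.4
  mean(B) = (3 + 6 + 5 + 4 + 5) / 5 = 23/5 = 4.6
  mean(C) = (5 + 7 + 3 + 7 + 8) / 5 = 30/5 = 6

Step 2 — sample variances and covariances s[i,j] = (1/(n-1)) · Σ_k (x_{k,i} - mean_i) · (x_{k,j} - mean_j), with n-1 = 4:
  s[A,A] = ((1.6)·(1.6) + (0.6)·(0.6) + (1.6)·(1.6) + (-0.4)·(-0.4) + (-3.4)·(-3.4)) / 4 = 17.2/4 = 4.3
  s[A,B] = ((1.6)·(-1.6) + (0.6)·(1.4) + (1.6)·(0.4) + (-0.4)·(-0.6) + (-3.4)·(0.4)) / 4 = -2.2/4 = -0.55
  s[A,C] = ((1.6)·(-1) + (0.6)·(1) + (1.6)·(-3) + (-0.4)·(1) + (-3.4)·(2)) / 4 = -13/4 = -3.25
  s[B,B] = ((-1.6)·(-1.6) + (1.4)·(1.4) + (0.4)·(0.4) + (-0.6)·(-0.6) + (0.4)·(0.4)) / 4 = 5.2/4 = 1.3
  s[B,C] = ((-1.6)·(-1) + (1.4)·(1) + (0.4)·(-3) + (-0.6)·(1) + (0.4)·(2)) / 4 = 2/4 = 0.5
  s[C,C] = ((-1)·(-1) + (1)·(1) + (-3)·(-3) + (1)·(1) + (2)·(2)) / 4 = 16/4 = 4
  Sample standard deviations s_i = √(s[i,i]):
  s(A) = √(4.3) = 2.0736
  s(B) = √(1.3) = 1.1402
  s(C) = √(4) = 2

Step 3 — r_{ij} = s_{ij} / (s_i · s_j):
  r[A,A] = 1 (diagonal).
  r[A,B] = -0.55 / (2.0736 · 1.1402) = -0.55 / 2.3643 = -0.2326
  r[A,C] = -3.25 / (2.0736 · 2) = -3.25 / 4.1473 = -0.7836
  r[B,B] = 1 (diagonal).
  r[B,C] = 0.5 / (1.1402 · 2) = 0.5 / 2.2804 = 0.2193
  r[C,C] = 1 (diagonal).

R is symmetric with unit diagonal. Assembling:

R = [[1, -0.2326, -0.7836],
 [-0.2326, 1, 0.2193],
 [-0.7836, 0.2193, 1]]


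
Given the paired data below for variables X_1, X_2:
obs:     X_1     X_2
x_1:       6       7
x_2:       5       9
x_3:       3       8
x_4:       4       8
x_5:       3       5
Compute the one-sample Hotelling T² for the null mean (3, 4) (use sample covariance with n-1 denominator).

Step 1 — sample mean vector:
  mean(X_1) = (6 + 5 + 3 + 4 + 3) / 5 = 21/5 = 4.2
  mean(X_2) = (7 + 9 + 8 + 8 + 5) / 5 = 37/5 = 7.4
  x̄ = (4.2, 7.4),  deviation x̄ - mu_0 = (4.2, 7.4) - (3, 4) = (1.2, 3.4).

Step 2 — sample covariance matrix, S[i,j] = (1/(n-1)) · Σ_k (x_{k,i} - mean_i) · (x_{k,j} - mean_j), divisor n-1 = 4:
  S[X_1,X_1] = ((1.8)·(1.8) + (0.8)·(0.8) + (-1.2)·(-1.2) + (-0.2)·(-0.2) + (-1.2)·(-1.2)) / 4 = 6.8/4 = 1.7
  S[X_1,X_2] = ((1.8)·(-0.4) + (0.8)·(1.6) + (-1.2)·(0.6) + (-0.2)·(0.6) + (-1.2)·(-2.4)) / 4 = 2.6/4 = 0.65
  S[X_2,X_2] = ((-0.4)·(-0.4) + (1.6)·(1.6) + (0.6)·(0.6) + (0.6)·(0.6) + (-2.4)·(-2.4)) / 4 = 9.2/4 = 2.3
  S = [[1.7, 0.65],
 [0.65, 2.3]].

Step 3 — invert S. det(S) = 1.7·2.3 - (0.65)² = 3.4875.
  S^{-1} = (1/det) · [[d, -b], [-b, a]] = [[0.6595, -0.1864],
 [-0.1864, 0.4875]].

Step 4 — quadratic form (x̄ - mu_0)^T · S^{-1} · (x̄ - mu_0):
  S^{-1} · (x̄ - mu_0) = (0.1577, 1.4337),
  (x̄ - mu_0)^T · [...] = (1.2)·(0.1577) + (3.4)·(1.4337) = 5.0638.

Step 5 — scale by n: T² = 5 · 5.0638 = 25.319.

T² ≈ 25.319


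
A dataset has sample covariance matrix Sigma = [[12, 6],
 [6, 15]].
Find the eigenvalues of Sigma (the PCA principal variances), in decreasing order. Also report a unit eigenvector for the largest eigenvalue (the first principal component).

Step 1 — characteristic polynomial of 2×2 Sigma:
  det(Sigma - λI) = λ² - trace · λ + det = 0.
  trace = 12 + 15 = 27, det = 12·15 - (6)² = 144.
Step 2 — discriminant:
  Δ = trace² - 4·det = 729 - 576 = 153.
Step 3 — eigenvalues:
  λ = (trace ± √Δ)/2 = (27 ± 12.3693)/2,
  λ_1 = 19.6847,  λ_2 = 7.3153.

Step 4 — unit eigenvector for λ_1: solve (Sigma - λ_1 I)v = 0. First row:
  (12 - 19.6847)·v_x + (6)·v_y = 0, i.e. (-7.6847)·v_x + (6)·v_y = 0,
  so v ∝ (b, λ_1 - a) = (6, 7.6847) = u.
  ||u|| = √((6)² + (7.6847)²) = √(95.054) ≈ 9.7496,
  v_1 = u/||u|| ≈ (0.6154, 0.7882) (||v_1|| = 1).

λ_1 = 19.6847,  λ_2 = 7.3153;  v_1 ≈ (0.6154, 0.7882)


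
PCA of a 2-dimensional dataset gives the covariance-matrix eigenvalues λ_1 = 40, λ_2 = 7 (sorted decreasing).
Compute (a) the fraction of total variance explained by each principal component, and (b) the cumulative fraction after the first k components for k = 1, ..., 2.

Step 1 — total variance = trace(Sigma) = Σ λ_i = 40 + 7 = 47.

Step 2 — fraction explained by component i = λ_i / Σ λ:
  PC1: 40/47 = 0.8511
  PC2: 7/47 = 0.1489

Step 3 — cumulative fraction after k components = (λ_1 + ... + λ_k) / Σ λ:
  k = 1: 40/47 = 0.8511
  k = 2: (40 + 7)/47 = 47/47 = 1

Summary (fraction, with percent):

explained: PC1 0.8511 (85.11%), PC2 0.1489 (14.89%);  cumulative: 0.8511, 1


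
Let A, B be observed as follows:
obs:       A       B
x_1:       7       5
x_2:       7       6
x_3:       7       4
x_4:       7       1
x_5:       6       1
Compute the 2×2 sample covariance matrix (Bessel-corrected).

Step 1 — column means:
  mean(A) = (7 + 7 + 7 + 7 + 6) / 5 = 34/5 = 6.8
  mean(B) = (5 + 6 + 4 + 1 + 1) / 5 = 17/5 = 3.4

Step 2 — sample covariance S[i,j] = (1/(n-1)) · Σ_k (x_{k,i} - mean_i) · (x_{k,j} - mean_j), with n-1 = 4.
  S[A,A] = ((0.2)·(0.2) + (0.2)·(0.2) + (0.2)·(0.2) + (0.2)·(0.2) + (-0.8)·(-0.8)) / 4 = 0.8/4 = 0.2
  S[A,B] = ((0.2)·(1.6) + (0.2)·(2.6) + (0.2)·(0.6) + (0.2)·(-2.4) + (-0.8)·(-2.4)) / 4 = 2.4/4 = 0.6
  S[B,B] = ((1.6)·(1.6) + (2.6)·(2.6) + (0.6)·(0.6) + (-2.4)·(-2.4) + (-2.4)·(-2.4)) / 4 = 21.2/4 = 5.3

S is symmetric (S[j,i] = S[i,j]). Assembling:

S = [[0.2, 0.6],
 [0.6, 5.3]]


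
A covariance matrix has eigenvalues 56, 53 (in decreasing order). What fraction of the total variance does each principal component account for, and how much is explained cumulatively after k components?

Step 1 — total variance = trace(Sigma) = Σ λ_i = 56 + 53 = 109.

Step 2 — fraction explained by component i = λ_i / Σ λ:
  PC1: 56/109 = 0.5138
  PC2: 53/109 = 0.4862

Step 3 — cumulative fraction after k components = (λ_1 + ... + λ_k) / Σ λ:
  k = 1: 56/109 = 0.5138
  k = 2: (56 + 53)/109 = 109/109 = 1

Summary (fraction, with percent):

explained: PC1 0.5138 (51.38%), PC2 0.4862 (48.62%);  cumulative: 0.5138, 1


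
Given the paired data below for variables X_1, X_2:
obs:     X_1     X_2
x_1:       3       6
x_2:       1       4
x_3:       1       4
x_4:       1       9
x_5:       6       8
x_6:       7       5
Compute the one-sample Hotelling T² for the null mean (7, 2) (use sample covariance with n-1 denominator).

Step 1 — sample mean vector:
  mean(X_1) = (3 + 1 + 1 + 1 + 6 + 7) / 6 = 19/6 = 3.1667
  mean(X_2) = (6 + 4 + 4 + 9 + 8 + 5) / 6 = 36/6 = 6
  x̄ = (3.1667, 6),  deviation x̄ - mu_0 = (3.1667, 6) - (7, 2) = (-3.8333, 4).

Step 2 — sample covariance matrix, S[i,j] = (1/(n-1)) · Σ_k (x_{k,i} - mean_i) · (x_{k,j} - mean_j), divisor n-1 = 5:
  S[X_1,X_1] = ((-0.1667)·(-0.1667) + (-2.1667)·(-2.1667) + (-2.1667)·(-2.1667) + (-2.1667)·(-2.1667) + (2.8333)·(2.8333) + (3.8333)·(3.8333)) / 5 = 36.8333/5 = 7.3667
  S[X_1,X_2] = ((-0.1667)·(0) + (-2.1667)·(-2) + (-2.1667)·(-2) + (-2.1667)·(3) + (2.8333)·(2) + (3.8333)·(-1)) / 5 = 4/5 = 0.8
  S[X_2,X_2] = ((0)·(0) + (-2)·(-2) + (-2)·(-2) + (3)·(3) + (2)·(2) + (-1)·(-1)) / 5 = 22/5 = 4.4
  S = [[7.3667, 0.8],
 [0.8, 4.4]].

Step 3 — invert S. det(S) = 7.3667·4.4 - (0.8)² = 31.7733.
  S^{-1} = (1/det) · [[d, -b], [-b, a]] = [[0.1385, -0.0252],
 [-0.0252, 0.2319]].

Step 4 — quadratic form (x̄ - mu_0)^T · S^{-1} · (x̄ - mu_0):
  S^{-1} · (x̄ - mu_0) = (-0.6316, 1.0239),
  (x̄ - mu_0)^T · [...] = (-3.8333)·(-0.6316) + (4)·(1.0239) = 6.5166.

Step 5 — scale by n: T² = 6 · 6.5166 = 39.0999.

T² ≈ 39.0999


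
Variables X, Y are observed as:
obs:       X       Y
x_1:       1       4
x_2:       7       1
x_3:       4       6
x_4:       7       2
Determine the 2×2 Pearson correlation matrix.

Step 1 — column means:
  mean(X) = (1 + 7 + 4 + 7) / 4 = 19/4 = 4.75
  mean(Y) = (4 + 1 + 6 + 2) / 4 = 13/4 = 3.25

Step 2 — sample variances and covariances s[i,j] = (1/(n-1)) · Σ_k (x_{k,i} - mean_i) · (x_{k,j} - mean_j), with n-1 = 3:
  s[X,X] = ((-3.75)·(-3.75) + (2.25)·(2.25) + (-0.75)·(-0.75) + (2.25)·(2.25)) / 3 = 24.75/3 = 8.25
  s[X,Y] = ((-3.75)·(0.75) + (2.25)·(-2.25) + (-0.75)·(2.75) + (2.25)·(-1.25)) / 3 = -12.75/3 = -4.25
  s[Y,Y] = ((0.75)·(0.75) + (-2.25)·(-2.25) + (2.75)·(2.75) + (-1.25)·(-1.25)) / 3 = 14.75/3 = 4.9167
  Sample standard deviations s_i = √(s[i,i]):
  s(X) = √(8.25) = 2.8723
  s(Y) = √(4.9167) = 2.2174

Step 3 — r_{ij} = s_{ij} / (s_i · s_j):
  r[X,X] = 1 (diagonal).
  r[X,Y] = -4.25 / (2.8723 · 2.2174) = -4.25 / 6.3689 = -0.6673
  r[Y,Y] = 1 (diagonal).

R is symmetric with unit diagonal. Assembling:

R = [[1, -0.6673],
 [-0.6673, 1]]


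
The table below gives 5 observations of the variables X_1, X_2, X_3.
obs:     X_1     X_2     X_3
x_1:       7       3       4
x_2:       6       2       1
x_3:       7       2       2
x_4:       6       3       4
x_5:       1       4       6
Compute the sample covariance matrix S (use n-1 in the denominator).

Step 1 — column means:
  mean(X_1) = (7 + 6 + 7 + 6 + 1) / 5 = 27/5 = 5.4
  mean(X_2) = (3 + 2 + 2 + 3 + 4) / 5 = 14/5 = 2.8
  mean(X_3) = (4 + 1 + 2 + 4 + 6) / 5 = 17/5 = 3.4

Step 2 — sample covariance S[i,j] = (1/(n-1)) · Σ_k (x_{k,i} - mean_i) · (x_{k,j} - mean_j), with n-1 = 4.
  S[X_1,X_1] = ((1.6)·(1.6) + (0.6)·(0.6) + (1.6)·(1.6) + (0.6)·(0.6) + (-4.4)·(-4.4)) / 4 = 25.2/4 = 6.3
  S[X_1,X_2] = ((1.6)·(0.2) + (0.6)·(-0.8) + (1.6)·(-0.8) + (0.6)·(0.2) + (-4.4)·(1.2)) / 4 = -6.6/4 = -1.65
  S[X_1,X_3] = ((1.6)·(0.6) + (0.6)·(-2.4) + (1.6)·(-1.4) + (0.6)·(0.6) + (-4.4)·(2.6)) / 4 = -13.8/4 = -3.45
  S[X_2,X_2] = ((0.2)·(0.2) + (-0.8)·(-0.8) + (-0.8)·(-0.8) + (0.2)·(0.2) + (1.2)·(1.2)) / 4 = 2.8/4 = 0.7
  S[X_2,X_3] = ((0.2)·(0.6) + (-0.8)·(-2.4) + (-0.8)·(-1.4) + (0.2)·(0.6) + (1.2)·(2.6)) / 4 = 6.4/4 = 1.6
  S[X_3,X_3] = ((0.6)·(0.6) + (-2.4)·(-2.4) + (-1.4)·(-1.4) + (0.6)·(0.6) + (2.6)·(2.6)) / 4 = 15.2/4 = 3.8

S is symmetric (S[j,i] = S[i,j]). Assembling:

S = [[6.3, -1.65, -3.45],
 [-1.65, 0.7, 1.6],
 [-3.45, 1.6, 3.8]]


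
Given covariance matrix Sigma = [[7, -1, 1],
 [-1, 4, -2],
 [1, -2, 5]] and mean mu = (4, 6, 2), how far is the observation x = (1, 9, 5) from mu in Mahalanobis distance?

Step 1 — centre the observation: (x - mu) = (-3, 3, 3).

Step 2 — invert Sigma (cofactor / det for 3×3, or solve directly):
  Sigma^{-1} = [[0.1495, 0.028, -0.0187],
 [0.028, 0.3178, 0.1215],
 [-0.0187, 0.1215, 0.2523]].

Step 3 — form the quadratic (x - mu)^T · Sigma^{-1} · (x - mu):
  Sigma^{-1} · (x - mu) = (-0.4206, 1.2336, 1.1776).
  (x - mu)^T · [Sigma^{-1} · (x - mu)] = (-3)·(-0.4206) + (3)·(1.2336) + (3)·(1.1776) = 8.4953.

Step 4 — take square root: d = √(8.4953) ≈ 2.9147.

d(x, mu) = √(8.4953) ≈ 2.9147


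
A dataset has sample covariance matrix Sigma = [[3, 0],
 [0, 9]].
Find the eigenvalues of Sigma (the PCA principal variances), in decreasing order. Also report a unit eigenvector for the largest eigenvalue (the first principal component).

Step 1 — characteristic polynomial of 2×2 Sigma:
  det(Sigma - λI) = λ² - trace · λ + det = 0.
  trace = 3 + 9 = 12, det = 3·9 - (0)² = 27.
Step 2 — discriminant:
  Δ = trace² - 4·det = 144 - 108 = 36.
Step 3 — eigenvalues:
  λ = (trace ± √Δ)/2 = (12 ± 6)/2,
  λ_1 = 9,  λ_2 = 3.

Step 4 — unit eigenvector for λ_1: Sigma is diagonal, so its eigenvectors are the coordinate axes. λ_1 = 9 is the diagonal entry on the second coordinate axis, hence
  v_1 = (0, 1) (||v_1|| = 1).

λ_1 = 9,  λ_2 = 3;  v_1 ≈ (0, 1)


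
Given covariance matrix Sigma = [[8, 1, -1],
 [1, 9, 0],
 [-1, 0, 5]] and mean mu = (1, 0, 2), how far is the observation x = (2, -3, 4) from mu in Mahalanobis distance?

Step 1 — centre the observation: (x - mu) = (1, -3, 2).

Step 2 — invert Sigma (cofactor / det for 3×3, or solve directly):
  Sigma^{-1} = [[0.1301, -0.0145, 0.026],
 [-0.0145, 0.1127, -0.0029],
 [0.026, -0.0029, 0.2052]].

Step 3 — form the quadratic (x - mu)^T · Sigma^{-1} · (x - mu):
  Sigma^{-1} · (x - mu) = (0.2254, -0.3584, 0.4451).
  (x - mu)^T · [Sigma^{-1} · (x - mu)] = (1)·(0.2254) + (-3)·(-0.3584) + (2)·(0.4451) = 2.1908.

Step 4 — take square root: d = √(2.1908) ≈ 1.4801.

d(x, mu) = √(2.1908) ≈ 1.4801


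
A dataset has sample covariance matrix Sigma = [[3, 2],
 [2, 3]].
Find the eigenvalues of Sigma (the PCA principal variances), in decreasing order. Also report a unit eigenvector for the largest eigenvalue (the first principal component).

Step 1 — characteristic polynomial of 2×2 Sigma:
  det(Sigma - λI) = λ² - trace · λ + det = 0.
  trace = 3 + 3 = 6, det = 3·3 - (2)² = 5.
Step 2 — discriminant:
  Δ = trace² - 4·det = 36 - 20 = 16.
Step 3 — eigenvalues:
  λ = (trace ± √Δ)/2 = (6 ± 4)/2,
  λ_1 = 5,  λ_2 = 1.

Step 4 — unit eigenvector for λ_1: solve (Sigma - λ_1 I)v = 0. First row:
  (3 - 5)·v_x + (2)·v_y = 0, i.e. (-2)·v_x + (2)·v_y = 0,
  so v ∝ (b, λ_1 - a) = (2, 2) = u.
  ||u|| = √((2)² + (2)²) = √(8) ≈ 2.8284,
  v_1 = u/||u|| ≈ (0.7071, 0.7071) (||v_1|| = 1).

λ_1 = 5,  λ_2 = 1;  v_1 ≈ (0.7071, 0.7071)


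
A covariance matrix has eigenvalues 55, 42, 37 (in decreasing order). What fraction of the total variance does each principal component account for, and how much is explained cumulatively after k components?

Step 1 — total variance = trace(Sigma) = Σ λ_i = 55 + 42 + 37 = 134.

Step 2 — fraction explained by component i = λ_i / Σ λ:
  PC1: 55/134 = 0.4104
  PC2: 42/134 = 0.3134
  PC3: 37/134 = 0.2761

Step 3 — cumulative fraction after k components = (λ_1 + ... + λ_k) / Σ λ:
  k = 1: 55/134 = 0.4104
  k = 2: (55 + 42)/134 = 97/134 = 0.7239
  k = 3: (55 + 42 + 37)/134 = 134/134 = 1

Summary (fraction, with percent):

explained: PC1 0.4104 (41.04%), PC2 0.3134 (31.34%), PC3 0.2761 (27.61%);  cumulative: 0.4104, 0.7239, 1
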